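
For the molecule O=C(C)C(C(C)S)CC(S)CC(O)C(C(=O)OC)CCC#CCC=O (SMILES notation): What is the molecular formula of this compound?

C18H28O5S2

Walk through each heavy atom and fill implicit hydrogens from standard valence (C 4, N 3, O 2, S 2, halogen 1):
  atom 1: O, bond orders sum to 2 (valence 2) → 0 H
  atom 2: C, bond orders sum to 4 (valence 4) → 0 H
  atom 3: C, bond orders sum to 1 (valence 4) → 3 H
  atom 4: C, bond orders sum to 3 (valence 4) → 1 H
  atom 5: C, bond orders sum to 3 (valence 4) → 1 H
  atom 6: C, bond orders sum to 1 (valence 4) → 3 H
  atom 7: S, bond orders sum to 1 (valence 2) → 1 H
  atom 8: C, bond orders sum to 2 (valence 4) → 2 H
  atom 9: C, bond orders sum to 3 (valence 4) → 1 H
  atom 10: S, bond orders sum to 1 (valence 2) → 1 H
  atom 11: C, bond orders sum to 2 (valence 4) → 2 H
  atom 12: C, bond orders sum to 3 (valence 4) → 1 H
  atom 13: O, bond orders sum to 1 (valence 2) → 1 H
  atom 14: C, bond orders sum to 3 (valence 4) → 1 H
  atom 15: C, bond orders sum to 4 (valence 4) → 0 H
  atom 16: O, bond orders sum to 2 (valence 2) → 0 H
  atom 17: O, bond orders sum to 2 (valence 2) → 0 H
  atom 18: C, bond orders sum to 1 (valence 4) → 3 H
  atom 19: C, bond orders sum to 2 (valence 4) → 2 H
  atom 20: C, bond orders sum to 2 (valence 4) → 2 H
  atom 21: C, bond orders sum to 4 (valence 4) → 0 H
  atom 22: C, bond orders sum to 4 (valence 4) → 0 H
  atom 23: C, bond orders sum to 2 (valence 4) → 2 H
  atom 24: C, bond orders sum to 3 (valence 4) → 1 H
  atom 25: O, bond orders sum to 2 (valence 2) → 0 H
Totals → C:18, H:28, O:5, S:2.
In Hill order: C18H28O5S2.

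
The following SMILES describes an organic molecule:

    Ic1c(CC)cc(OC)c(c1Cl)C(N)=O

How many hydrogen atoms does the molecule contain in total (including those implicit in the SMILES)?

Walk through each heavy atom and fill implicit hydrogens from standard valence (C 4, N 3, O 2, S 2, halogen 1); for lowercase aromatic atoms, an aromatic c carries 1 H when it has two neighbours and 0 H with three, and aromatic n carries 0 H:
  atom 1: I (halogen, monovalent) → 0 H
  atom 2: aromatic c, 3 neighbours → 0 H
  atom 3: aromatic c, 3 neighbours → 0 H
  atom 4: C, bond orders sum to 2 (valence 4) → 2 H
  atom 5: C, bond orders sum to 1 (valence 4) → 3 H
  atom 6: aromatic c, 2 neighbours → 1 H
  atom 7: aromatic c, 3 neighbours → 0 H
  atom 8: O, bond orders sum to 2 (valence 2) → 0 H
  atom 9: C, bond orders sum to 1 (valence 4) → 3 H
  atom 10: aromatic c, 3 neighbours → 0 H
  atom 11: aromatic c, 3 neighbours → 0 H
  atom 12: Cl (halogen, monovalent) → 0 H
  atom 13: C, bond orders sum to 4 (valence 4) → 0 H
  atom 14: N, bond orders sum to 1 (valence 3) → 2 H
  atom 15: O, bond orders sum to 2 (valence 2) → 0 H
Total hydrogens: 11.

11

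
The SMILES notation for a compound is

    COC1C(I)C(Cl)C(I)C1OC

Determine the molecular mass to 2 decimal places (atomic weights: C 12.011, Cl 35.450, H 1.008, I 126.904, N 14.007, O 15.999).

416.42 g/mol

First, the molecular formula is C7H11ClI2O2 (counting implicit H from valence).
  C: 7 × 12.011 = 84.077
  Cl: 1 × 35.450 = 35.450
  H: 11 × 1.008 = 11.088
  I: 2 × 126.904 = 253.808
  O: 2 × 15.999 = 31.998
Sum: 7×12.011 + 1×35.450 + 11×1.008 + 2×126.904 + 2×15.999 = 416.421 → 416.42 g/mol.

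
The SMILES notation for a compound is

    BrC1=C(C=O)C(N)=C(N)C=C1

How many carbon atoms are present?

7

Count every carbon token in the SMILES (each C, including those in ring-closure positions and inside branches).
Carbon count: 7.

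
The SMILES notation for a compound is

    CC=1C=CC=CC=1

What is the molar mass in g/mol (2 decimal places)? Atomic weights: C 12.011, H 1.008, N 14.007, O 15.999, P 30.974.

92.14 g/mol

First, the molecular formula is C7H8 (counting implicit H from valence).
  C: 7 × 12.011 = 84.077
  H: 8 × 1.008 = 8.064
Sum: 7×12.011 + 8×1.008 = 92.141 → 92.14 g/mol.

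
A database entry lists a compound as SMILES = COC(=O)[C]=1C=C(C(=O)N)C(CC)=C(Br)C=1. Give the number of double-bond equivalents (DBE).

Degree of unsaturation = (number of rings) + (number of π bonds).
Ring closures in the SMILES: 1.
π bonds: 5 double bonds (each 1 DoU) → 5 DoU from unsaturation.
Total DoU = 1 + 5 = 6.

6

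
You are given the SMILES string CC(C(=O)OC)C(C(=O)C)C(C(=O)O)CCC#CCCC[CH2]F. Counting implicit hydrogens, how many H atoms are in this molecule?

25

Walk through each heavy atom and fill implicit hydrogens from standard valence (C 4, N 3, O 2, S 2, halogen 1):
  atom 1: C, bond orders sum to 1 (valence 4) → 3 H
  atom 2: C, bond orders sum to 3 (valence 4) → 1 H
  atom 3: C, bond orders sum to 4 (valence 4) → 0 H
  atom 4: O, bond orders sum to 2 (valence 2) → 0 H
  atom 5: O, bond orders sum to 2 (valence 2) → 0 H
  atom 6: C, bond orders sum to 1 (valence 4) → 3 H
  atom 7: C, bond orders sum to 3 (valence 4) → 1 H
  atom 8: C, bond orders sum to 4 (valence 4) → 0 H
  atom 9: O, bond orders sum to 2 (valence 2) → 0 H
  atom 10: C, bond orders sum to 1 (valence 4) → 3 H
  atom 11: C, bond orders sum to 3 (valence 4) → 1 H
  atom 12: C, bond orders sum to 4 (valence 4) → 0 H
  atom 13: O, bond orders sum to 2 (valence 2) → 0 H
  atom 14: O, bond orders sum to 1 (valence 2) → 1 H
  atom 15: C, bond orders sum to 2 (valence 4) → 2 H
  atom 16: C, bond orders sum to 2 (valence 4) → 2 H
  atom 17: C, bond orders sum to 4 (valence 4) → 0 H
  atom 18: C, bond orders sum to 4 (valence 4) → 0 H
  atom 19: C, bond orders sum to 2 (valence 4) → 2 H
  atom 20: C, bond orders sum to 2 (valence 4) → 2 H
  atom 21: C, bond orders sum to 2 (valence 4) → 2 H
  atom 22: C with explicit H count 2
  atom 23: F (halogen, monovalent) → 0 H
Total hydrogens: 25.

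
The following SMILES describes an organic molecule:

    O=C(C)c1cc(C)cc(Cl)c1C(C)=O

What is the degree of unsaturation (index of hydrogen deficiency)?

6

Molecular formula: C11H11ClO2.
DoU = (2C + 2 + N − H − X) / 2, where X is the halogen count and O/S are ignored.
    = (2·11 + 2 + 0 − 11 − 1) / 2 = 12 / 2 = 6.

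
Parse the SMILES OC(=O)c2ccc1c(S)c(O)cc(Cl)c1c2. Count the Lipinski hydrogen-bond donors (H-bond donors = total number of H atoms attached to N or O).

Donors: find every N or O and count the H atoms it carries.
  atom 1 (O): bond orders sum to 1 → 1 H
  atom 3 (O): bond orders sum to 2 → 0 H
  atom 11 (O): bond orders sum to 1 → 1 H
Lipinski HBD = 2.

2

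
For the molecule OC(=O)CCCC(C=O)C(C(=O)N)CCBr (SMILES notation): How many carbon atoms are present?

10

Count every carbon token in the SMILES (each C, including those in ring-closure positions and inside branches).
Carbon count: 10.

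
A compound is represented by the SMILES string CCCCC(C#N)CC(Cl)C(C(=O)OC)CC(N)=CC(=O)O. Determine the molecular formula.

Walk through each heavy atom and fill implicit hydrogens from standard valence (C 4, N 3, O 2, S 2, halogen 1):
  atom 1: C, bond orders sum to 1 (valence 4) → 3 H
  atom 2: C, bond orders sum to 2 (valence 4) → 2 H
  atom 3: C, bond orders sum to 2 (valence 4) → 2 H
  atom 4: C, bond orders sum to 2 (valence 4) → 2 H
  atom 5: C, bond orders sum to 3 (valence 4) → 1 H
  atom 6: C, bond orders sum to 4 (valence 4) → 0 H
  atom 7: N, bond orders sum to 3 (valence 3) → 0 H
  atom 8: C, bond orders sum to 2 (valence 4) → 2 H
  atom 9: C, bond orders sum to 3 (valence 4) → 1 H
  atom 10: Cl (halogen, monovalent) → 0 H
  atom 11: C, bond orders sum to 3 (valence 4) → 1 H
  atom 12: C, bond orders sum to 4 (valence 4) → 0 H
  atom 13: O, bond orders sum to 2 (valence 2) → 0 H
  atom 14: O, bond orders sum to 2 (valence 2) → 0 H
  atom 15: C, bond orders sum to 1 (valence 4) → 3 H
  atom 16: C, bond orders sum to 2 (valence 4) → 2 H
  atom 17: C, bond orders sum to 4 (valence 4) → 0 H
  atom 18: N, bond orders sum to 1 (valence 3) → 2 H
  atom 19: C, bond orders sum to 3 (valence 4) → 1 H
  atom 20: C, bond orders sum to 4 (valence 4) → 0 H
  atom 21: O, bond orders sum to 2 (valence 2) → 0 H
  atom 22: O, bond orders sum to 1 (valence 2) → 1 H
Totals → C:15, H:23, Cl:1, N:2, O:4.
In Hill order: C15H23ClN2O4.

C15H23ClN2O4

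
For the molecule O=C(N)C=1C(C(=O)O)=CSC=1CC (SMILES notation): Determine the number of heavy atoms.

13

Every atom symbol written in the SMILES (organic subset) is one heavy atom; implicit H are not written.
Heavy atoms by element → C:8, N:1, O:3, S:1.
Total: 13.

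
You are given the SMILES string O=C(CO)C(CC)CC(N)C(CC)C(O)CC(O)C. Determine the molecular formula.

C14H29NO4

Walk through each heavy atom and fill implicit hydrogens from standard valence (C 4, N 3, O 2, S 2, halogen 1):
  atom 1: O, bond orders sum to 2 (valence 2) → 0 H
  atom 2: C, bond orders sum to 4 (valence 4) → 0 H
  atom 3: C, bond orders sum to 2 (valence 4) → 2 H
  atom 4: O, bond orders sum to 1 (valence 2) → 1 H
  atom 5: C, bond orders sum to 3 (valence 4) → 1 H
  atom 6: C, bond orders sum to 2 (valence 4) → 2 H
  atom 7: C, bond orders sum to 1 (valence 4) → 3 H
  atom 8: C, bond orders sum to 2 (valence 4) → 2 H
  atom 9: C, bond orders sum to 3 (valence 4) → 1 H
  atom 10: N, bond orders sum to 1 (valence 3) → 2 H
  atom 11: C, bond orders sum to 3 (valence 4) → 1 H
  atom 12: C, bond orders sum to 2 (valence 4) → 2 H
  atom 13: C, bond orders sum to 1 (valence 4) → 3 H
  atom 14: C, bond orders sum to 3 (valence 4) → 1 H
  atom 15: O, bond orders sum to 1 (valence 2) → 1 H
  atom 16: C, bond orders sum to 2 (valence 4) → 2 H
  atom 17: C, bond orders sum to 3 (valence 4) → 1 H
  atom 18: O, bond orders sum to 1 (valence 2) → 1 H
  atom 19: C, bond orders sum to 1 (valence 4) → 3 H
Totals → C:14, H:29, N:1, O:4.
In Hill order: C14H29NO4.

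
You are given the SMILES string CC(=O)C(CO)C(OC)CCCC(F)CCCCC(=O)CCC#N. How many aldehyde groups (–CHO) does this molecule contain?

Scan the SMILES for the aldehyde motif — none present.
Groups that are present: 1 ether, 1 hydroxyl, 2 ketone, 1 nitrile.

0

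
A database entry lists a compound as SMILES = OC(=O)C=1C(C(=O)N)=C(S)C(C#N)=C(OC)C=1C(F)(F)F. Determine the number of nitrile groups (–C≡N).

1

The nitrile motif appears at heavy-atom position 12 in the SMILES.
Other groups present: 1 amide, 1 carboxylic acid, 1 ether, 1 thiol.
Nitrile count: 1.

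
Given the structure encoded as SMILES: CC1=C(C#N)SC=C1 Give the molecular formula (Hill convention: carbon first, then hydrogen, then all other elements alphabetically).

C6H5NS

Walk through each heavy atom and fill implicit hydrogens from standard valence (C 4, N 3, O 2, S 2, halogen 1):
  atom 1: C, bond orders sum to 1 (valence 4) → 3 H
  atom 2: C, bond orders sum to 4 (valence 4) → 0 H
  atom 3: C, bond orders sum to 4 (valence 4) → 0 H
  atom 4: C, bond orders sum to 4 (valence 4) → 0 H
  atom 5: N, bond orders sum to 3 (valence 3) → 0 H
  atom 6: S, bond orders sum to 2 (valence 2) → 0 H
  atom 7: C, bond orders sum to 3 (valence 4) → 1 H
  atom 8: C, bond orders sum to 3 (valence 4) → 1 H
Totals → C:6, H:5, N:1, S:1.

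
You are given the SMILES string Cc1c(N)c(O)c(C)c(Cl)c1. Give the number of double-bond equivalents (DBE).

4

Molecular formula: C8H10ClNO.
DoU = (2C + 2 + N − H − X) / 2, where X is the halogen count and O/S are ignored.
    = (2·8 + 2 + 1 − 10 − 1) / 2 = 8 / 2 = 4.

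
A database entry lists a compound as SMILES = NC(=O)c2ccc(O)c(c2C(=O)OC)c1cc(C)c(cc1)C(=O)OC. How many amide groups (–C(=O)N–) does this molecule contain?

The amide motif appears at heavy-atom position 2 in the SMILES.
Other groups present: 2 ester, 1 hydroxyl.
Amide count: 1.

1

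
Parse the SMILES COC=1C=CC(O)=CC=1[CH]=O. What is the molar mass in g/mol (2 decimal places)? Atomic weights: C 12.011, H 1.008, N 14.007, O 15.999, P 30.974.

152.15 g/mol

First, the molecular formula is C8H8O3 (counting implicit H from valence).
  C: 8 × 12.011 = 96.088
  H: 8 × 1.008 = 8.064
  O: 3 × 15.999 = 47.997
Sum: 8×12.011 + 8×1.008 + 3×15.999 = 152.149 → 152.15 g/mol.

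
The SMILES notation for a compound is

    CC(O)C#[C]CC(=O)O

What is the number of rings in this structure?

In SMILES, each pair of matching ring-closure digits denotes one ring-closing bond; the number of such bonds equals the number of independent rings.
Ring-closure bonds here: 0.

0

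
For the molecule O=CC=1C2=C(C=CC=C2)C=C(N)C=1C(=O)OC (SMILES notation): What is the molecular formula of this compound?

Walk through each heavy atom and fill implicit hydrogens from standard valence (C 4, N 3, O 2, S 2, halogen 1):
  atom 1: O, bond orders sum to 2 (valence 2) → 0 H
  atom 2: C, bond orders sum to 3 (valence 4) → 1 H
  atom 3: C, bond orders sum to 4 (valence 4) → 0 H
  atom 4: C, bond orders sum to 4 (valence 4) → 0 H
  atom 5: C, bond orders sum to 4 (valence 4) → 0 H
  atom 6: C, bond orders sum to 3 (valence 4) → 1 H
  atom 7: C, bond orders sum to 3 (valence 4) → 1 H
  atom 8: C, bond orders sum to 3 (valence 4) → 1 H
  atom 9: C, bond orders sum to 3 (valence 4) → 1 H
  atom 10: C, bond orders sum to 3 (valence 4) → 1 H
  atom 11: C, bond orders sum to 4 (valence 4) → 0 H
  atom 12: N, bond orders sum to 1 (valence 3) → 2 H
  atom 13: C, bond orders sum to 4 (valence 4) → 0 H
  atom 14: C, bond orders sum to 4 (valence 4) → 0 H
  atom 15: O, bond orders sum to 2 (valence 2) → 0 H
  atom 16: O, bond orders sum to 2 (valence 2) → 0 H
  atom 17: C, bond orders sum to 1 (valence 4) → 3 H
Totals → C:13, H:11, N:1, O:3.

C13H11NO3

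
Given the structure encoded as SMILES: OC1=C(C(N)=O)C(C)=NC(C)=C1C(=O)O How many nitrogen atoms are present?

Scan the SMILES for N atoms (remember two-letter symbols like Cl and Br are single atoms).
Nitrogen count: 2.

2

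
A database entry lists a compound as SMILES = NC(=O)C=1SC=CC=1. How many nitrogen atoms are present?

Scan the SMILES for N atoms (remember two-letter symbols like Cl and Br are single atoms).
Nitrogen count: 1.

1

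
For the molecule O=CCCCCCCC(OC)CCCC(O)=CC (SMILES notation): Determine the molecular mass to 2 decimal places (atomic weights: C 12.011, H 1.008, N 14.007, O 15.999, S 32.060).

First, the molecular formula is C15H28O3 (counting implicit H from valence).
  C: 15 × 12.011 = 180.165
  H: 28 × 1.008 = 28.224
  O: 3 × 15.999 = 47.997
Sum: 15×12.011 + 28×1.008 + 3×15.999 = 256.386 → 256.39 g/mol.

256.39 g/mol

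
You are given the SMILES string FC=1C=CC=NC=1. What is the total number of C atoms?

Count every carbon token in the SMILES (each C, including those in ring-closure positions and inside branches).
Carbon count: 5.

5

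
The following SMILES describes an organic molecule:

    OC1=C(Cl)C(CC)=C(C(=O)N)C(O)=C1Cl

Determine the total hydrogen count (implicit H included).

Walk through each heavy atom and fill implicit hydrogens from standard valence (C 4, N 3, O 2, S 2, halogen 1):
  atom 1: O, bond orders sum to 1 (valence 2) → 1 H
  atom 2: C, bond orders sum to 4 (valence 4) → 0 H
  atom 3: C, bond orders sum to 4 (valence 4) → 0 H
  atom 4: Cl (halogen, monovalent) → 0 H
  atom 5: C, bond orders sum to 4 (valence 4) → 0 H
  atom 6: C, bond orders sum to 2 (valence 4) → 2 H
  atom 7: C, bond orders sum to 1 (valence 4) → 3 H
  atom 8: C, bond orders sum to 4 (valence 4) → 0 H
  atom 9: C, bond orders sum to 4 (valence 4) → 0 H
  atom 10: O, bond orders sum to 2 (valence 2) → 0 H
  atom 11: N, bond orders sum to 1 (valence 3) → 2 H
  atom 12: C, bond orders sum to 4 (valence 4) → 0 H
  atom 13: O, bond orders sum to 1 (valence 2) → 1 H
  atom 14: C, bond orders sum to 4 (valence 4) → 0 H
  atom 15: Cl (halogen, monovalent) → 0 H
Total hydrogens: 9.

9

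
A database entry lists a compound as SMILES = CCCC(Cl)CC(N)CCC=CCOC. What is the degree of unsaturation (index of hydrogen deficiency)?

1

Degree of unsaturation = (number of rings) + (number of π bonds).
Ring closures in the SMILES: 0.
π bonds: 1 double bond (each 1 DoU) → 1 DoU from unsaturation.
Total DoU = 0 + 1 = 1.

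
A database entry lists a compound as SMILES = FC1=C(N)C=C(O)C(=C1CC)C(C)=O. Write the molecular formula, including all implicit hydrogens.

C10H12FNO2

Walk through each heavy atom and fill implicit hydrogens from standard valence (C 4, N 3, O 2, S 2, halogen 1):
  atom 1: F (halogen, monovalent) → 0 H
  atom 2: C, bond orders sum to 4 (valence 4) → 0 H
  atom 3: C, bond orders sum to 4 (valence 4) → 0 H
  atom 4: N, bond orders sum to 1 (valence 3) → 2 H
  atom 5: C, bond orders sum to 3 (valence 4) → 1 H
  atom 6: C, bond orders sum to 4 (valence 4) → 0 H
  atom 7: O, bond orders sum to 1 (valence 2) → 1 H
  atom 8: C, bond orders sum to 4 (valence 4) → 0 H
  atom 9: C, bond orders sum to 4 (valence 4) → 0 H
  atom 10: C, bond orders sum to 2 (valence 4) → 2 H
  atom 11: C, bond orders sum to 1 (valence 4) → 3 H
  atom 12: C, bond orders sum to 4 (valence 4) → 0 H
  atom 13: C, bond orders sum to 1 (valence 4) → 3 H
  atom 14: O, bond orders sum to 2 (valence 2) → 0 H
Totals → C:10, H:12, F:1, N:1, O:2.
In Hill order: C10H12FNO2.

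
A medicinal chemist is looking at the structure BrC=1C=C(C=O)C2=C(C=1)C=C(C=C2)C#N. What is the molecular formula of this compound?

Walk through each heavy atom and fill implicit hydrogens from standard valence (C 4, N 3, O 2, S 2, halogen 1):
  atom 1: Br (halogen, monovalent) → 0 H
  atom 2: C, bond orders sum to 4 (valence 4) → 0 H
  atom 3: C, bond orders sum to 3 (valence 4) → 1 H
  atom 4: C, bond orders sum to 4 (valence 4) → 0 H
  atom 5: C, bond orders sum to 3 (valence 4) → 1 H
  atom 6: O, bond orders sum to 2 (valence 2) → 0 H
  atom 7: C, bond orders sum to 4 (valence 4) → 0 H
  atom 8: C, bond orders sum to 4 (valence 4) → 0 H
  atom 9: C, bond orders sum to 3 (valence 4) → 1 H
  atom 10: C, bond orders sum to 3 (valence 4) → 1 H
  atom 11: C, bond orders sum to 4 (valence 4) → 0 H
  atom 12: C, bond orders sum to 3 (valence 4) → 1 H
  atom 13: C, bond orders sum to 3 (valence 4) → 1 H
  atom 14: C, bond orders sum to 4 (valence 4) → 0 H
  atom 15: N, bond orders sum to 3 (valence 3) → 0 H
Totals → C:12, H:6, Br:1, N:1, O:1.
In Hill order: C12H6BrNO.

C12H6BrNO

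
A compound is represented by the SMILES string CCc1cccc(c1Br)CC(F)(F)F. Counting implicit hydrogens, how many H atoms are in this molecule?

10

Walk through each heavy atom and fill implicit hydrogens from standard valence (C 4, N 3, O 2, S 2, halogen 1); for lowercase aromatic atoms, an aromatic c carries 1 H when it has two neighbours and 0 H with three, and aromatic n carries 0 H:
  atom 1: C, bond orders sum to 1 (valence 4) → 3 H
  atom 2: C, bond orders sum to 2 (valence 4) → 2 H
  atom 3: aromatic c, 3 neighbours → 0 H
  atom 4: aromatic c, 2 neighbours → 1 H
  atom 5: aromatic c, 2 neighbours → 1 H
  atom 6: aromatic c, 2 neighbours → 1 H
  atom 7: aromatic c, 3 neighbours → 0 H
  atom 8: aromatic c, 3 neighbours → 0 H
  atom 9: Br (halogen, monovalent) → 0 H
  atom 10: C, bond orders sum to 2 (valence 4) → 2 H
  atom 11: C, bond orders sum to 4 (valence 4) → 0 H
  atom 12: F (halogen, monovalent) → 0 H
  atom 13: F (halogen, monovalent) → 0 H
  atom 14: F (halogen, monovalent) → 0 H
Total hydrogens: 10.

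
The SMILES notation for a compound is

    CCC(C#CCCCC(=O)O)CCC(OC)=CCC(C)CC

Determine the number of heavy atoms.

Every atom symbol written in the SMILES (organic subset) is one heavy atom; implicit H are not written.
Heavy atoms by element → C:19, O:3.
Total: 22.

22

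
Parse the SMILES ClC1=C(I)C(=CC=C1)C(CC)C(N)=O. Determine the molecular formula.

C10H11ClINO

Walk through each heavy atom and fill implicit hydrogens from standard valence (C 4, N 3, O 2, S 2, halogen 1):
  atom 1: Cl (halogen, monovalent) → 0 H
  atom 2: C, bond orders sum to 4 (valence 4) → 0 H
  atom 3: C, bond orders sum to 4 (valence 4) → 0 H
  atom 4: I (halogen, monovalent) → 0 H
  atom 5: C, bond orders sum to 4 (valence 4) → 0 H
  atom 6: C, bond orders sum to 3 (valence 4) → 1 H
  atom 7: C, bond orders sum to 3 (valence 4) → 1 H
  atom 8: C, bond orders sum to 3 (valence 4) → 1 H
  atom 9: C, bond orders sum to 3 (valence 4) → 1 H
  atom 10: C, bond orders sum to 2 (valence 4) → 2 H
  atom 11: C, bond orders sum to 1 (valence 4) → 3 H
  atom 12: C, bond orders sum to 4 (valence 4) → 0 H
  atom 13: N, bond orders sum to 1 (valence 3) → 2 H
  atom 14: O, bond orders sum to 2 (valence 2) → 0 H
Totals → C:10, H:11, Cl:1, I:1, N:1, O:1.
In Hill order: C10H11ClINO.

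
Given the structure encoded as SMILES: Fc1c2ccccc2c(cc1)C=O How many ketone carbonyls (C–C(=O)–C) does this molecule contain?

0

Scan the SMILES for the ketone motif — none present.
Groups that are present: 1 aldehyde.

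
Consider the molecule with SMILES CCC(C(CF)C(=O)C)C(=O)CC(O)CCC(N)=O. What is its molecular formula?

C13H22FNO4

Walk through each heavy atom and fill implicit hydrogens from standard valence (C 4, N 3, O 2, S 2, halogen 1):
  atom 1: C, bond orders sum to 1 (valence 4) → 3 H
  atom 2: C, bond orders sum to 2 (valence 4) → 2 H
  atom 3: C, bond orders sum to 3 (valence 4) → 1 H
  atom 4: C, bond orders sum to 3 (valence 4) → 1 H
  atom 5: C, bond orders sum to 2 (valence 4) → 2 H
  atom 6: F (halogen, monovalent) → 0 H
  atom 7: C, bond orders sum to 4 (valence 4) → 0 H
  atom 8: O, bond orders sum to 2 (valence 2) → 0 H
  atom 9: C, bond orders sum to 1 (valence 4) → 3 H
  atom 10: C, bond orders sum to 4 (valence 4) → 0 H
  atom 11: O, bond orders sum to 2 (valence 2) → 0 H
  atom 12: C, bond orders sum to 2 (valence 4) → 2 H
  atom 13: C, bond orders sum to 3 (valence 4) → 1 H
  atom 14: O, bond orders sum to 1 (valence 2) → 1 H
  atom 15: C, bond orders sum to 2 (valence 4) → 2 H
  atom 16: C, bond orders sum to 2 (valence 4) → 2 H
  atom 17: C, bond orders sum to 4 (valence 4) → 0 H
  atom 18: N, bond orders sum to 1 (valence 3) → 2 H
  atom 19: O, bond orders sum to 2 (valence 2) → 0 H
Totals → C:13, H:22, F:1, N:1, O:4.
In Hill order: C13H22FNO4.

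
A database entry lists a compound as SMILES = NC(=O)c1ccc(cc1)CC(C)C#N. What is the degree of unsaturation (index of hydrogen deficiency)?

7

Molecular formula: C11H12N2O.
DoU = (2C + 2 + N − H − X) / 2, where X is the halogen count and O/S are ignored.
    = (2·11 + 2 + 2 − 12 − 0) / 2 = 14 / 2 = 7.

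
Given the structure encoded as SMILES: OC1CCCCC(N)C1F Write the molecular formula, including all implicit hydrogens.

Walk through each heavy atom and fill implicit hydrogens from standard valence (C 4, N 3, O 2, S 2, halogen 1):
  atom 1: O, bond orders sum to 1 (valence 2) → 1 H
  atom 2: C, bond orders sum to 3 (valence 4) → 1 H
  atom 3: C, bond orders sum to 2 (valence 4) → 2 H
  atom 4: C, bond orders sum to 2 (valence 4) → 2 H
  atom 5: C, bond orders sum to 2 (valence 4) → 2 H
  atom 6: C, bond orders sum to 2 (valence 4) → 2 H
  atom 7: C, bond orders sum to 3 (valence 4) → 1 H
  atom 8: N, bond orders sum to 1 (valence 3) → 2 H
  atom 9: C, bond orders sum to 3 (valence 4) → 1 H
  atom 10: F (halogen, monovalent) → 0 H
Totals → C:7, H:14, F:1, N:1, O:1.

C7H14FNO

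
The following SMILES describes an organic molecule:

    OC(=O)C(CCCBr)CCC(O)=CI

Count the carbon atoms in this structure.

9

Count every carbon token in the SMILES (each C, including those in ring-closure positions and inside branches).
Carbon count: 9.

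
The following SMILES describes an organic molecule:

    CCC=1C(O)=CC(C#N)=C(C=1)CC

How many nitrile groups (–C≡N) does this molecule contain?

The nitrile motif appears at heavy-atom position 8 in the SMILES.
Other groups present: 1 hydroxyl.
Nitrile count: 1.

1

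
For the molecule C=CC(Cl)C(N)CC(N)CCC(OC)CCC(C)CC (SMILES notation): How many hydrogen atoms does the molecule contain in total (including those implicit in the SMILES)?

Walk through each heavy atom and fill implicit hydrogens from standard valence (C 4, N 3, O 2, S 2, halogen 1):
  atom 1: C, bond orders sum to 2 (valence 4) → 2 H
  atom 2: C, bond orders sum to 3 (valence 4) → 1 H
  atom 3: C, bond orders sum to 3 (valence 4) → 1 H
  atom 4: Cl (halogen, monovalent) → 0 H
  atom 5: C, bond orders sum to 3 (valence 4) → 1 H
  atom 6: N, bond orders sum to 1 (valence 3) → 2 H
  atom 7: C, bond orders sum to 2 (valence 4) → 2 H
  atom 8: C, bond orders sum to 3 (valence 4) → 1 H
  atom 9: N, bond orders sum to 1 (valence 3) → 2 H
  atom 10: C, bond orders sum to 2 (valence 4) → 2 H
  atom 11: C, bond orders sum to 2 (valence 4) → 2 H
  atom 12: C, bond orders sum to 3 (valence 4) → 1 H
  atom 13: O, bond orders sum to 2 (valence 2) → 0 H
  atom 14: C, bond orders sum to 1 (valence 4) → 3 H
  atom 15: C, bond orders sum to 2 (valence 4) → 2 H
  atom 16: C, bond orders sum to 2 (valence 4) → 2 H
  atom 17: C, bond orders sum to 3 (valence 4) → 1 H
  atom 18: C, bond orders sum to 1 (valence 4) → 3 H
  atom 19: C, bond orders sum to 2 (valence 4) → 2 H
  atom 20: C, bond orders sum to 1 (valence 4) → 3 H
Total hydrogens: 33.

33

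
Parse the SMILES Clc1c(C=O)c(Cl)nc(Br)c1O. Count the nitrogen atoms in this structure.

Scan the SMILES for N atoms (remember two-letter symbols like Cl and Br are single atoms).
Nitrogen count: 1.

1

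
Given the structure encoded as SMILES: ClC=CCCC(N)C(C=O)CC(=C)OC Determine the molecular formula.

C11H18ClNO2

Walk through each heavy atom and fill implicit hydrogens from standard valence (C 4, N 3, O 2, S 2, halogen 1):
  atom 1: Cl (halogen, monovalent) → 0 H
  atom 2: C, bond orders sum to 3 (valence 4) → 1 H
  atom 3: C, bond orders sum to 3 (valence 4) → 1 H
  atom 4: C, bond orders sum to 2 (valence 4) → 2 H
  atom 5: C, bond orders sum to 2 (valence 4) → 2 H
  atom 6: C, bond orders sum to 3 (valence 4) → 1 H
  atom 7: N, bond orders sum to 1 (valence 3) → 2 H
  atom 8: C, bond orders sum to 3 (valence 4) → 1 H
  atom 9: C, bond orders sum to 3 (valence 4) → 1 H
  atom 10: O, bond orders sum to 2 (valence 2) → 0 H
  atom 11: C, bond orders sum to 2 (valence 4) → 2 H
  atom 12: C, bond orders sum to 4 (valence 4) → 0 H
  atom 13: C, bond orders sum to 2 (valence 4) → 2 H
  atom 14: O, bond orders sum to 2 (valence 2) → 0 H
  atom 15: C, bond orders sum to 1 (valence 4) → 3 H
Totals → C:11, H:18, Cl:1, N:1, O:2.
In Hill order: C11H18ClNO2.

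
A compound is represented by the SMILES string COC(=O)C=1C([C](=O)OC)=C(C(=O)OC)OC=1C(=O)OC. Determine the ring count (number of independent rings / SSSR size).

In SMILES, each pair of matching ring-closure digits denotes one ring-closing bond; the number of such bonds equals the number of independent rings.
Ring-closure bonds here: 1.

1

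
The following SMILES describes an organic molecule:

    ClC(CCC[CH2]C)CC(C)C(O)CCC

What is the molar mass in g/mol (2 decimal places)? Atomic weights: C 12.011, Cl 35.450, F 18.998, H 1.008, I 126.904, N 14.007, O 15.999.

First, the molecular formula is C13H27ClO (counting implicit H from valence).
  C: 13 × 12.011 = 156.143
  Cl: 1 × 35.450 = 35.450
  H: 27 × 1.008 = 27.216
  O: 1 × 15.999 = 15.999
Sum: 13×12.011 + 1×35.450 + 27×1.008 + 1×15.999 = 234.808 → 234.81 g/mol.

234.81 g/mol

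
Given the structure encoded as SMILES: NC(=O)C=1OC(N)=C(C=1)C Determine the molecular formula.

C6H8N2O2

Walk through each heavy atom and fill implicit hydrogens from standard valence (C 4, N 3, O 2, S 2, halogen 1):
  atom 1: N, bond orders sum to 1 (valence 3) → 2 H
  atom 2: C, bond orders sum to 4 (valence 4) → 0 H
  atom 3: O, bond orders sum to 2 (valence 2) → 0 H
  atom 4: C, bond orders sum to 4 (valence 4) → 0 H
  atom 5: O, bond orders sum to 2 (valence 2) → 0 H
  atom 6: C, bond orders sum to 4 (valence 4) → 0 H
  atom 7: N, bond orders sum to 1 (valence 3) → 2 H
  atom 8: C, bond orders sum to 4 (valence 4) → 0 H
  atom 9: C, bond orders sum to 3 (valence 4) → 1 H
  atom 10: C, bond orders sum to 1 (valence 4) → 3 H
Totals → C:6, H:8, N:2, O:2.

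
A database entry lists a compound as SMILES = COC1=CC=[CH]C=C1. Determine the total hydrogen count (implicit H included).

8

Walk through each heavy atom and fill implicit hydrogens from standard valence (C 4, N 3, O 2, S 2, halogen 1):
  atom 1: C, bond orders sum to 1 (valence 4) → 3 H
  atom 2: O, bond orders sum to 2 (valence 2) → 0 H
  atom 3: C, bond orders sum to 4 (valence 4) → 0 H
  atom 4: C, bond orders sum to 3 (valence 4) → 1 H
  atom 5: C, bond orders sum to 3 (valence 4) → 1 H
  atom 6: C with explicit H count 1
  atom 7: C, bond orders sum to 3 (valence 4) → 1 H
  atom 8: C, bond orders sum to 3 (valence 4) → 1 H
Total hydrogens: 8.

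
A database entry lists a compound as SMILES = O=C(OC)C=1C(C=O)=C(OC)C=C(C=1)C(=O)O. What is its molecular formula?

C11H10O6

Walk through each heavy atom and fill implicit hydrogens from standard valence (C 4, N 3, O 2, S 2, halogen 1):
  atom 1: O, bond orders sum to 2 (valence 2) → 0 H
  atom 2: C, bond orders sum to 4 (valence 4) → 0 H
  atom 3: O, bond orders sum to 2 (valence 2) → 0 H
  atom 4: C, bond orders sum to 1 (valence 4) → 3 H
  atom 5: C, bond orders sum to 4 (valence 4) → 0 H
  atom 6: C, bond orders sum to 4 (valence 4) → 0 H
  atom 7: C, bond orders sum to 3 (valence 4) → 1 H
  atom 8: O, bond orders sum to 2 (valence 2) → 0 H
  atom 9: C, bond orders sum to 4 (valence 4) → 0 H
  atom 10: O, bond orders sum to 2 (valence 2) → 0 H
  atom 11: C, bond orders sum to 1 (valence 4) → 3 H
  atom 12: C, bond orders sum to 3 (valence 4) → 1 H
  atom 13: C, bond orders sum to 4 (valence 4) → 0 H
  atom 14: C, bond orders sum to 3 (valence 4) → 1 H
  atom 15: C, bond orders sum to 4 (valence 4) → 0 H
  atom 16: O, bond orders sum to 2 (valence 2) → 0 H
  atom 17: O, bond orders sum to 1 (valence 2) → 1 H
Totals → C:11, H:10, O:6.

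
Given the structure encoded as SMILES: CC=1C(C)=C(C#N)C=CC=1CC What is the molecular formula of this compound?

Walk through each heavy atom and fill implicit hydrogens from standard valence (C 4, N 3, O 2, S 2, halogen 1):
  atom 1: C, bond orders sum to 1 (valence 4) → 3 H
  atom 2: C, bond orders sum to 4 (valence 4) → 0 H
  atom 3: C, bond orders sum to 4 (valence 4) → 0 H
  atom 4: C, bond orders sum to 1 (valence 4) → 3 H
  atom 5: C, bond orders sum to 4 (valence 4) → 0 H
  atom 6: C, bond orders sum to 4 (valence 4) → 0 H
  atom 7: N, bond orders sum to 3 (valence 3) → 0 H
  atom 8: C, bond orders sum to 3 (valence 4) → 1 H
  atom 9: C, bond orders sum to 3 (valence 4) → 1 H
  atom 10: C, bond orders sum to 4 (valence 4) → 0 H
  atom 11: C, bond orders sum to 2 (valence 4) → 2 H
  atom 12: C, bond orders sum to 1 (valence 4) → 3 H
Totals → C:11, H:13, N:1.
In Hill order: C11H13N.

C11H13N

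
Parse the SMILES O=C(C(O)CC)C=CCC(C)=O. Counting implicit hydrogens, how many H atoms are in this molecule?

Walk through each heavy atom and fill implicit hydrogens from standard valence (C 4, N 3, O 2, S 2, halogen 1):
  atom 1: O, bond orders sum to 2 (valence 2) → 0 H
  atom 2: C, bond orders sum to 4 (valence 4) → 0 H
  atom 3: C, bond orders sum to 3 (valence 4) → 1 H
  atom 4: O, bond orders sum to 1 (valence 2) → 1 H
  atom 5: C, bond orders sum to 2 (valence 4) → 2 H
  atom 6: C, bond orders sum to 1 (valence 4) → 3 H
  atom 7: C, bond orders sum to 3 (valence 4) → 1 H
  atom 8: C, bond orders sum to 3 (valence 4) → 1 H
  atom 9: C, bond orders sum to 2 (valence 4) → 2 H
  atom 10: C, bond orders sum to 4 (valence 4) → 0 H
  atom 11: C, bond orders sum to 1 (valence 4) → 3 H
  atom 12: O, bond orders sum to 2 (valence 2) → 0 H
Total hydrogens: 14.

14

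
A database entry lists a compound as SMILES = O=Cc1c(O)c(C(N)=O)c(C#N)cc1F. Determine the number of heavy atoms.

15

Every atom symbol written in the SMILES (organic subset) is one heavy atom; implicit H are not written.
Heavy atoms by element → C:9, F:1, N:2, O:3.
Total: 15.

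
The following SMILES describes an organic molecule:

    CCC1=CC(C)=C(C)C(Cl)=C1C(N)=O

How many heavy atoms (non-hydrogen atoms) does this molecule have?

14

Every atom symbol written in the SMILES (organic subset) is one heavy atom; implicit H are not written.
Heavy atoms by element → C:11, Cl:1, N:1, O:1.
Total: 14.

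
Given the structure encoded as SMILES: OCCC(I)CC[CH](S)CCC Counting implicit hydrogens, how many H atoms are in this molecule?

Walk through each heavy atom and fill implicit hydrogens from standard valence (C 4, N 3, O 2, S 2, halogen 1):
  atom 1: O, bond orders sum to 1 (valence 2) → 1 H
  atom 2: C, bond orders sum to 2 (valence 4) → 2 H
  atom 3: C, bond orders sum to 2 (valence 4) → 2 H
  atom 4: C, bond orders sum to 3 (valence 4) → 1 H
  atom 5: I (halogen, monovalent) → 0 H
  atom 6: C, bond orders sum to 2 (valence 4) → 2 H
  atom 7: C, bond orders sum to 2 (valence 4) → 2 H
  atom 8: C with explicit H count 1
  atom 9: S, bond orders sum to 1 (valence 2) → 1 H
  atom 10: C, bond orders sum to 2 (valence 4) → 2 H
  atom 11: C, bond orders sum to 2 (valence 4) → 2 H
  atom 12: C, bond orders sum to 1 (valence 4) → 3 H
Total hydrogens: 19.

19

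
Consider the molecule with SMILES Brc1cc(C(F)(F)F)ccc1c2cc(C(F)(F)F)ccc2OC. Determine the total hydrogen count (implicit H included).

9

Walk through each heavy atom and fill implicit hydrogens from standard valence (C 4, N 3, O 2, S 2, halogen 1); for lowercase aromatic atoms, an aromatic c carries 1 H when it has two neighbours and 0 H with three, and aromatic n carries 0 H:
  atom 1: Br (halogen, monovalent) → 0 H
  atom 2: aromatic c, 3 neighbours → 0 H
  atom 3: aromatic c, 2 neighbours → 1 H
  atom 4: aromatic c, 3 neighbours → 0 H
  atom 5: C, bond orders sum to 4 (valence 4) → 0 H
  atom 6: F (halogen, monovalent) → 0 H
  atom 7: F (halogen, monovalent) → 0 H
  atom 8: F (halogen, monovalent) → 0 H
  atom 9: aromatic c, 2 neighbours → 1 H
  atom 10: aromatic c, 2 neighbours → 1 H
  atom 11: aromatic c, 3 neighbours → 0 H
  atom 12: aromatic c, 3 neighbours → 0 H
  atom 13: aromatic c, 2 neighbours → 1 H
  atom 14: aromatic c, 3 neighbours → 0 H
  atom 15: C, bond orders sum to 4 (valence 4) → 0 H
  atom 16: F (halogen, monovalent) → 0 H
  atom 17: F (halogen, monovalent) → 0 H
  atom 18: F (halogen, monovalent) → 0 H
  atom 19: aromatic c, 2 neighbours → 1 H
  atom 20: aromatic c, 2 neighbours → 1 H
  atom 21: aromatic c, 3 neighbours → 0 H
  atom 22: O, bond orders sum to 2 (valence 2) → 0 H
  atom 23: C, bond orders sum to 1 (valence 4) → 3 H
Total hydrogens: 9.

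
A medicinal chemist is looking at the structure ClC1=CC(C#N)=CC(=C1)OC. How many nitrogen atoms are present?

1

Scan the SMILES for N atoms (remember two-letter symbols like Cl and Br are single atoms).
Nitrogen count: 1.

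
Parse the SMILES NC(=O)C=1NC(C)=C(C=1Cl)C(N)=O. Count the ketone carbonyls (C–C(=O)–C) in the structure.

0

Scan the SMILES for the ketone motif — none present.
Groups that are present: 2 amide.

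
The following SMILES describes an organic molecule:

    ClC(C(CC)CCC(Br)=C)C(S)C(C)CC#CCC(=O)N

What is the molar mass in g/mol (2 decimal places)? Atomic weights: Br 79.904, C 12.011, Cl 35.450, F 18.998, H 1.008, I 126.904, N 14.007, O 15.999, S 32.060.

First, the molecular formula is C16H25BrClNOS (counting implicit H from valence).
  Br: 1 × 79.904 = 79.904
  C: 16 × 12.011 = 192.176
  Cl: 1 × 35.450 = 35.450
  H: 25 × 1.008 = 25.200
  N: 1 × 14.007 = 14.007
  O: 1 × 15.999 = 15.999
  S: 1 × 32.060 = 32.060
Sum: 1×79.904 + 16×12.011 + 1×35.450 + 25×1.008 + 1×14.007 + 1×15.999 + 1×32.060 = 394.796 → 394.80 g/mol.

394.80 g/mol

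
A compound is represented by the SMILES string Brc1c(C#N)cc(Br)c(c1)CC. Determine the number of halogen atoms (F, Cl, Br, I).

Halogen atoms appear at heavy-atom positions 1, 8 (2×Br).
Other groups present: 1 nitrile.
Halogen count: 2.

2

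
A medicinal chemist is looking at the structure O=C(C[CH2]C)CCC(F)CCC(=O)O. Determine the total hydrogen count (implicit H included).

17

Walk through each heavy atom and fill implicit hydrogens from standard valence (C 4, N 3, O 2, S 2, halogen 1):
  atom 1: O, bond orders sum to 2 (valence 2) → 0 H
  atom 2: C, bond orders sum to 4 (valence 4) → 0 H
  atom 3: C, bond orders sum to 2 (valence 4) → 2 H
  atom 4: C with explicit H count 2
  atom 5: C, bond orders sum to 1 (valence 4) → 3 H
  atom 6: C, bond orders sum to 2 (valence 4) → 2 H
  atom 7: C, bond orders sum to 2 (valence 4) → 2 H
  atom 8: C, bond orders sum to 3 (valence 4) → 1 H
  atom 9: F (halogen, monovalent) → 0 H
  atom 10: C, bond orders sum to 2 (valence 4) → 2 H
  atom 11: C, bond orders sum to 2 (valence 4) → 2 H
  atom 12: C, bond orders sum to 4 (valence 4) → 0 H
  atom 13: O, bond orders sum to 2 (valence 2) → 0 H
  atom 14: O, bond orders sum to 1 (valence 2) → 1 H
Total hydrogens: 17.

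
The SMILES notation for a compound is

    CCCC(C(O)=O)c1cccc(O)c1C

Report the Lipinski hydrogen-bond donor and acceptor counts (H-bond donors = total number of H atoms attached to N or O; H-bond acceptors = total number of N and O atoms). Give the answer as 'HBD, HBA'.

Donors: find every N or O and count the H atoms it carries.
  atom 6 (O): bond orders sum to 1 → 1 H
  atom 7 (O): bond orders sum to 2 → 0 H
  atom 13 (O): bond orders sum to 1 → 1 H
Lipinski HBD = 2.
Acceptors: N atoms = 0, O atoms = 3 → HBA = 3.

2, 3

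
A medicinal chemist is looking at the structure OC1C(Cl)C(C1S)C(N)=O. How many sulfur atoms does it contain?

1

Scan the SMILES for S atoms (remember two-letter symbols like Cl and Br are single atoms).
Sulfur count: 1.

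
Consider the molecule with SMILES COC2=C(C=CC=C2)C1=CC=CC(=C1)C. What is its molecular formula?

Walk through each heavy atom and fill implicit hydrogens from standard valence (C 4, N 3, O 2, S 2, halogen 1):
  atom 1: C, bond orders sum to 1 (valence 4) → 3 H
  atom 2: O, bond orders sum to 2 (valence 2) → 0 H
  atom 3: C, bond orders sum to 4 (valence 4) → 0 H
  atom 4: C, bond orders sum to 4 (valence 4) → 0 H
  atom 5: C, bond orders sum to 3 (valence 4) → 1 H
  atom 6: C, bond orders sum to 3 (valence 4) → 1 H
  atom 7: C, bond orders sum to 3 (valence 4) → 1 H
  atom 8: C, bond orders sum to 3 (valence 4) → 1 H
  atom 9: C, bond orders sum to 4 (valence 4) → 0 H
  atom 10: C, bond orders sum to 3 (valence 4) → 1 H
  atom 11: C, bond orders sum to 3 (valence 4) → 1 H
  atom 12: C, bond orders sum to 3 (valence 4) → 1 H
  atom 13: C, bond orders sum to 4 (valence 4) → 0 H
  atom 14: C, bond orders sum to 3 (valence 4) → 1 H
  atom 15: C, bond orders sum to 1 (valence 4) → 3 H
Totals → C:14, H:14, O:1.
In Hill order: C14H14O.

C14H14O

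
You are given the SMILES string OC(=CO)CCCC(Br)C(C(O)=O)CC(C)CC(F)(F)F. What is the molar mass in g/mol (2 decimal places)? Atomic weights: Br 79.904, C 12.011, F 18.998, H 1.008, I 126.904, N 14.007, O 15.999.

First, the molecular formula is C13H20BrF3O4 (counting implicit H from valence).
  Br: 1 × 79.904 = 79.904
  C: 13 × 12.011 = 156.143
  F: 3 × 18.998 = 56.994
  H: 20 × 1.008 = 20.160
  O: 4 × 15.999 = 63.996
Sum: 1×79.904 + 13×12.011 + 3×18.998 + 20×1.008 + 4×15.999 = 377.197 → 377.20 g/mol.

377.20 g/mol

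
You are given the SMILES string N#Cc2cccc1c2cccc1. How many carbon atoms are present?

11

Count every carbon token in the SMILES (each C, including those in ring-closure positions and inside branches).
Carbon count: 11.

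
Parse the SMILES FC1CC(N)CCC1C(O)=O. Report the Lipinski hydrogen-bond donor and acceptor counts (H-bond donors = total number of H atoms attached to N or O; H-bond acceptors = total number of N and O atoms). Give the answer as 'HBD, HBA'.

Donors: find every N or O and count the H atoms it carries.
  atom 5 (N): bond orders sum to 1 → 2 H
  atom 10 (O): bond orders sum to 1 → 1 H
  atom 11 (O): bond orders sum to 2 → 0 H
Lipinski HBD = 3.
Acceptors: N atoms = 1, O atoms = 2 → HBA = 3.

3, 3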